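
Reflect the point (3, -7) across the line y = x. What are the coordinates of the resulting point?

Reflection across line y = x: (3, -7) → (-7, 3)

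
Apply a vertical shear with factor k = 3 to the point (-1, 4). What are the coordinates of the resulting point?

Shear matrix for vertical shear with factor k = 3:
[[1, 0], [3, 1]]
Result: (-1, 4) → (-1, 1)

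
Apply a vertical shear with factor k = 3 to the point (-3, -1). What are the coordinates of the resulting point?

Shear matrix for vertical shear with factor k = 3:
[[1, 0], [3, 1]]
Result: (-3, -1) → (-3, -10)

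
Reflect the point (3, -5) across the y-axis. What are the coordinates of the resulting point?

Reflection across y-axis: (3, -5) → (-3, -5)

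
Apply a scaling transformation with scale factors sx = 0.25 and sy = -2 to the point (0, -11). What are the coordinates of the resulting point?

Scaling matrix:
[[0.25, 0], [0, -2]]
Result: (0 × 0.25, -11 × -2) = (0, 22)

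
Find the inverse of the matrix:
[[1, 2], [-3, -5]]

For [[a,b],[c,d]], inverse = (1/det)·[[d,-b],[-c,a]]
det = (1)(-5) - (2)(-3) = -5 - -6 = 1
Inverse = [[-5, -2], [3, 1]]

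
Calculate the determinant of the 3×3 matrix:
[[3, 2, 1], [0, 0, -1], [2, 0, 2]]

Expansion along first row:
det = 3·det([[0,-1],[0,2]]) - 2·det([[0,-1],[2,2]]) + 1·det([[0,0],[2,0]])
    = 3·(0·2 - -1·0) - 2·(0·2 - -1·2) + 1·(0·0 - 0·2)
    = 3·0 - 2·2 + 1·0
    = 0 + -4 + 0 = -4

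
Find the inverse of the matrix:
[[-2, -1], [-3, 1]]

For [[a,b],[c,d]], inverse = (1/det)·[[d,-b],[-c,a]]
det = (-2)(1) - (-1)(-3) = -2 - 3 = -5
Inverse = (1/-5)·[[1, 1], [3, -2]]
= [[-1/5, -1/5], [-3/5, 2/5]]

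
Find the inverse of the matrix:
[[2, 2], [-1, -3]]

For [[a,b],[c,d]], inverse = (1/det)·[[d,-b],[-c,a]]
det = (2)(-3) - (2)(-1) = -6 - -2 = -4
Inverse = (1/-4)·[[-3, -2], [1, 2]]
= [[3/4, 1/2], [-1/4, -1/2]]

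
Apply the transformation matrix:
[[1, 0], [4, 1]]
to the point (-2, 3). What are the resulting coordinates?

Matrix multiplication:
[[1, 0], [4, 1]] × [-2, 3]ᵀ
= [(1)(-2) + (0)(3), (4)(-2) + (1)(3)]ᵀ
= [-2, -5]ᵀ
Result: (-2, -5)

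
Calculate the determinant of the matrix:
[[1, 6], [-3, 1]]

For a 2×2 matrix [[a, b], [c, d]], det = ad - bc
det = (1)(1) - (6)(-3) = 1 - -18 = 19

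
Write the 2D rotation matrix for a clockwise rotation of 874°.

Rotation matrix formula: [[cos θ, -sin θ], [sin θ, cos θ]]
A clockwise rotation by 874° is equivalent to a counterclockwise rotation by -874°.
For θ = -874°:
cos(-874°) = -0.8988
sin(-874°) = -0.4384
Result: [[-0.8988, 0.4384], [-0.4384, -0.8988]]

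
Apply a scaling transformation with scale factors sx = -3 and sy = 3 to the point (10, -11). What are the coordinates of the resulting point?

Scaling matrix:
[[-3, 0], [0, 3]]
Result: (10 × -3, -11 × 3) = (-30, -33)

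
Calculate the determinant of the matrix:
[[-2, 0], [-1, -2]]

For a 2×2 matrix [[a, b], [c, d]], det = ad - bc
det = (-2)(-2) - (0)(-1) = 4 - 0 = 4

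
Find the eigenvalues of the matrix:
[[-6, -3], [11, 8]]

Characteristic equation: det(A - λI) = 0
λ² - (trace)λ + (det) = 0
trace = -6 + 8 = 2, det = (-6)(8) - (-3)(11) = -15
λ² - (2)λ + (-15) = 0
λ = (2 ± √((2)² - 4·(-15))) / 2 = (2 ± √64) / 2
Solving: λ = -3, 5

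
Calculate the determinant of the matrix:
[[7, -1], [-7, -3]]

For a 2×2 matrix [[a, b], [c, d]], det = ad - bc
det = (7)(-3) - (-1)(-7) = -21 - 7 = -28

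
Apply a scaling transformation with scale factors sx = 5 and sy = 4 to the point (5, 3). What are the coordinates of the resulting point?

Scaling matrix:
[[5, 0], [0, 4]]
Result: (5 × 5, 3 × 4) = (25, 12)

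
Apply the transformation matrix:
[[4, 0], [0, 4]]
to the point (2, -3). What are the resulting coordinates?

Matrix multiplication:
[[4, 0], [0, 4]] × [2, -3]ᵀ
= [(4)(2) + (0)(-3), (0)(2) + (4)(-3)]ᵀ
= [8, -12]ᵀ
Result: (8, -12)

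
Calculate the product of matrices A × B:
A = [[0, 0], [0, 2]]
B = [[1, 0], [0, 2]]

Matrix multiplication:
C[0][0] = 0×1 + 0×0 = 0
C[0][1] = 0×0 + 0×2 = 0
C[1][0] = 0×1 + 2×0 = 0
C[1][1] = 0×0 + 2×2 = 4
Result: [[0, 0], [0, 4]]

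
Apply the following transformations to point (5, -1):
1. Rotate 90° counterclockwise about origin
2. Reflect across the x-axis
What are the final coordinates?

Step 1: Rotate 90° → (1, 5)
Step 2: Reflect across x-axis → (1, -5)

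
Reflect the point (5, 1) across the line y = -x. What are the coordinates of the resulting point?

Reflection across line y = -x: (5, 1) → (-1, -5)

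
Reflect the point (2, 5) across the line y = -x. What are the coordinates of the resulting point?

Reflection across line y = -x: (2, 5) → (-5, -2)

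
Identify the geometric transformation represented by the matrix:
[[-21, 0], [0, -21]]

This matrix represents: uniform scaling by factor -21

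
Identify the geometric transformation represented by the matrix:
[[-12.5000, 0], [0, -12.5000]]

This matrix represents: uniform scaling by factor -12.5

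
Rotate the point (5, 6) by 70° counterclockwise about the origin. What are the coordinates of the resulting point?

Rotation matrix for 70°: [[cos 70°, -sin 70°], [sin 70°, cos 70°]] ≈ [[0.342020, -0.939693], [0.939693, 0.342020]]
[[0.342020, -0.939693], [0.939693, 0.342020]] × [5, 6]ᵀ ≈ [-3.9281, 6.7506]ᵀ
Result: (-3.9281, 6.7506)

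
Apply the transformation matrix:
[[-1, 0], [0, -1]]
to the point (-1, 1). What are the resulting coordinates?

Matrix multiplication:
[[-1, 0], [0, -1]] × [-1, 1]ᵀ
= [(-1)(-1) + (0)(1), (0)(-1) + (-1)(1)]ᵀ
= [1, -1]ᵀ
Result: (1, -1)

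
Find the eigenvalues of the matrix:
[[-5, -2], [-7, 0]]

Characteristic equation: det(A - λI) = 0
λ² - (trace)λ + (det) = 0
trace = -5 + 0 = -5, det = (-5)(0) - (-2)(-7) = -14
λ² - (-5)λ + (-14) = 0
λ = (-5 ± √((-5)² - 4·(-14))) / 2 = (-5 ± √81) / 2
Solving: λ = -7, 2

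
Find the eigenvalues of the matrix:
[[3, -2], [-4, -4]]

Characteristic equation: det(A - λI) = 0
λ² - (trace)λ + (det) = 0
trace = 3 + -4 = -1, det = (3)(-4) - (-2)(-4) = -20
λ² - (-1)λ + (-20) = 0
λ = (-1 ± √((-1)² - 4·(-20))) / 2 = (-1 ± √81) / 2
Solving: λ = -5, 4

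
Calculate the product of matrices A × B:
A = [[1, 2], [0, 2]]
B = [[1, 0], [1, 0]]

Matrix multiplication:
C[0][0] = 1×1 + 2×1 = 3
C[0][1] = 1×0 + 2×0 = 0
C[1][0] = 0×1 + 2×1 = 2
C[1][1] = 0×0 + 2×0 = 0
Result: [[3, 0], [2, 0]]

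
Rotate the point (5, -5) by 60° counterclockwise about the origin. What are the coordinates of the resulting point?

Rotation matrix for 60°: [[cos 60°, -sin 60°], [sin 60°, cos 60°]] ≈ [[0.500000, -0.866025], [0.866025, 0.500000]]
[[0.500000, -0.866025], [0.866025, 0.500000]] × [5, -5]ᵀ ≈ [6.8301, 1.8301]ᵀ
Result: (6.8301, 1.8301)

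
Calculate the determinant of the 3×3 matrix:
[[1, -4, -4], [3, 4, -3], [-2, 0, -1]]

Expansion along first row:
det = 1·det([[4,-3],[0,-1]]) - -4·det([[3,-3],[-2,-1]]) + -4·det([[3,4],[-2,0]])
    = 1·(4·-1 - -3·0) - -4·(3·-1 - -3·-2) + -4·(3·0 - 4·-2)
    = 1·-4 - -4·-9 + -4·8
    = -4 + -36 + -32 = -72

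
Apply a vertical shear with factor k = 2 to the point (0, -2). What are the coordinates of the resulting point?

Shear matrix for vertical shear with factor k = 2:
[[1, 0], [2, 1]]
Result: (0, -2) → (0, -2)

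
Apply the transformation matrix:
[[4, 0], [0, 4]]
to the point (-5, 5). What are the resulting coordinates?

Matrix multiplication:
[[4, 0], [0, 4]] × [-5, 5]ᵀ
= [(4)(-5) + (0)(5), (0)(-5) + (4)(5)]ᵀ
= [-20, 20]ᵀ
Result: (-20, 20)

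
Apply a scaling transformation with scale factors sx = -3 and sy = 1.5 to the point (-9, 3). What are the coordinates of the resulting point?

Scaling matrix:
[[-3, 0], [0, 1.50]]
Result: (-9 × -3, 3 × 1.5) = (27, 4.5)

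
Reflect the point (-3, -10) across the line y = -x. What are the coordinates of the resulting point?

Reflection across line y = -x: (-3, -10) → (10, 3)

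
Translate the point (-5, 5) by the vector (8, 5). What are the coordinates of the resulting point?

Translation by (8, 5) (homogeneous matrix [[1, 0, 8], [0, 1, 5], [0, 0, 1]]):
x' = -5 + 8 = 3
y' = 5 + 5 = 10
Result: (3, 10)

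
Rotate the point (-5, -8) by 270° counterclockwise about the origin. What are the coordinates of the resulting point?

Rotation matrix for 270°: [[cos 270°, -sin 270°], [sin 270°, cos 270°]] = [[0, 1], [-1, 0]]
[[0, 1], [-1, 0]] × [-5, -8]ᵀ = [-8, 5]ᵀ
Result: (-8, 5)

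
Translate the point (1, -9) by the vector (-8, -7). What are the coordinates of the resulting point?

Translation by (-8, -7) (homogeneous matrix [[1, 0, -8], [0, 1, -7], [0, 0, 1]]):
x' = 1 + -8 = -7
y' = -9 + -7 = -16
Result: (-7, -16)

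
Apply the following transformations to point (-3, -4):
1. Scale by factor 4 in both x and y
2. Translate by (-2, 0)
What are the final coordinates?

Step 1: Scale (-3, -4) by 4 → (-12, -16)
Step 2: Translate by (-2, 0) → (-14, -16)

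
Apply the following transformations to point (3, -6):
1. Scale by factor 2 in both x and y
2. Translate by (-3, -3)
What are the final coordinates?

Step 1: Scale (3, -6) by 2 → (6, -12)
Step 2: Translate by (-3, -3) → (3, -15)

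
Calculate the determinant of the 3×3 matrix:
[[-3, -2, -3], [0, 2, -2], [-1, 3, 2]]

Expansion along first row:
det = -3·det([[2,-2],[3,2]]) - -2·det([[0,-2],[-1,2]]) + -3·det([[0,2],[-1,3]])
    = -3·(2·2 - -2·3) - -2·(0·2 - -2·-1) + -3·(0·3 - 2·-1)
    = -3·10 - -2·-2 + -3·2
    = -30 + -4 + -6 = -40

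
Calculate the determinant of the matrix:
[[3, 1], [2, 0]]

For a 2×2 matrix [[a, b], [c, d]], det = ad - bc
det = (3)(0) - (1)(2) = 0 - 2 = -2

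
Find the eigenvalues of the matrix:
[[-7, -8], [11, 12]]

Characteristic equation: det(A - λI) = 0
λ² - (trace)λ + (det) = 0
trace = -7 + 12 = 5, det = (-7)(12) - (-8)(11) = 4
λ² - (5)λ + (4) = 0
λ = (5 ± √((5)² - 4·(4))) / 2 = (5 ± √9) / 2
Solving: λ = 1, 4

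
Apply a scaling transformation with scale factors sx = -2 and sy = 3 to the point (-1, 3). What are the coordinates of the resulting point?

Scaling matrix:
[[-2, 0], [0, 3]]
Result: (-1 × -2, 3 × 3) = (2, 9)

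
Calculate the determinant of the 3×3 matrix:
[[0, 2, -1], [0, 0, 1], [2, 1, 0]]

Expansion along first row:
det = 0·det([[0,1],[1,0]]) - 2·det([[0,1],[2,0]]) + -1·det([[0,0],[2,1]])
    = 0·(0·0 - 1·1) - 2·(0·0 - 1·2) + -1·(0·1 - 0·2)
    = 0·-1 - 2·-2 + -1·0
    = 0 + 4 + 0 = 4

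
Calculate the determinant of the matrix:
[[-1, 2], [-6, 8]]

For a 2×2 matrix [[a, b], [c, d]], det = ad - bc
det = (-1)(8) - (2)(-6) = -8 - -12 = 4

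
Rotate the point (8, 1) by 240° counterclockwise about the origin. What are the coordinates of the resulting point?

Rotation matrix for 240°: [[cos 240°, -sin 240°], [sin 240°, cos 240°]] ≈ [[-0.500000, 0.866025], [-0.866025, -0.500000]]
[[-0.500000, 0.866025], [-0.866025, -0.500000]] × [8, 1]ᵀ ≈ [-3.1340, -7.4282]ᵀ
Result: (-3.1340, -7.4282)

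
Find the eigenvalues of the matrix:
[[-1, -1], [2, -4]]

Characteristic equation: det(A - λI) = 0
λ² - (trace)λ + (det) = 0
trace = -1 + -4 = -5, det = (-1)(-4) - (-1)(2) = 6
λ² - (-5)λ + (6) = 0
λ = (-5 ± √((-5)² - 4·(6))) / 2 = (-5 ± √1) / 2
Solving: λ = -3, -2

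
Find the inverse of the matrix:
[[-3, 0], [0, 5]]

For [[a,b],[c,d]], inverse = (1/det)·[[d,-b],[-c,a]]
det = (-3)(5) - (0)(0) = -15 - 0 = -15
Inverse = (1/-15)·[[5, 0], [0, -3]]
= [[-1/3, 0], [0, 1/5]]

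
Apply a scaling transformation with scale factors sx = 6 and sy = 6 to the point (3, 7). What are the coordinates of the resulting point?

Scaling matrix:
[[6, 0], [0, 6]]
Result: (3 × 6, 7 × 6) = (18, 42)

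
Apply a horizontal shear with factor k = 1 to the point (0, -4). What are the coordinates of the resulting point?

Shear matrix for horizontal shear with factor k = 1:
[[1, 1], [0, 1]]
Result: (0, -4) → (-4, -4)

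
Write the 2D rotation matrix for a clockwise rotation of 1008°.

Rotation matrix formula: [[cos θ, -sin θ], [sin θ, cos θ]]
A clockwise rotation by 1008° is equivalent to a counterclockwise rotation by -1008°.
For θ = -1008°:
cos(-1008°) = 0.3090
sin(-1008°) = 0.9511
Result: [[0.3090, -0.9511], [0.9511, 0.3090]]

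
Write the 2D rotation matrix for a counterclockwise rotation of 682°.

Rotation matrix formula: [[cos θ, -sin θ], [sin θ, cos θ]]
For θ = 682°:
cos(682°) = 0.7880
sin(682°) = -0.6157
Result: [[0.7880, 0.6157], [-0.6157, 0.7880]]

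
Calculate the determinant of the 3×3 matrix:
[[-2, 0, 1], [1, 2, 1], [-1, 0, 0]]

Expansion along first row:
det = -2·det([[2,1],[0,0]]) - 0·det([[1,1],[-1,0]]) + 1·det([[1,2],[-1,0]])
    = -2·(2·0 - 1·0) - 0·(1·0 - 1·-1) + 1·(1·0 - 2·-1)
    = -2·0 - 0·1 + 1·2
    = 0 + 0 + 2 = 2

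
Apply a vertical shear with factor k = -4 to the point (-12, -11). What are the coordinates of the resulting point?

Shear matrix for vertical shear with factor k = -4:
[[1, 0], [-4, 1]]
Result: (-12, -11) → (-12, 37)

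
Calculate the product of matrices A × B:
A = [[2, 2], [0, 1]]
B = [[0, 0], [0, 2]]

Matrix multiplication:
C[0][0] = 2×0 + 2×0 = 0
C[0][1] = 2×0 + 2×2 = 4
C[1][0] = 0×0 + 1×0 = 0
C[1][1] = 0×0 + 1×2 = 2
Result: [[0, 4], [0, 2]]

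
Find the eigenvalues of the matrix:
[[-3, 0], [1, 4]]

Characteristic equation: det(A - λI) = 0
λ² - (trace)λ + (det) = 0
trace = -3 + 4 = 1, det = (-3)(4) - (0)(1) = -12
λ² - (1)λ + (-12) = 0
λ = (1 ± √((1)² - 4·(-12))) / 2 = (1 ± √49) / 2
Solving: λ = -3, 4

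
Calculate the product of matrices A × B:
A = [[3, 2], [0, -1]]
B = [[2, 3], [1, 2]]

Matrix multiplication:
C[0][0] = 3×2 + 2×1 = 8
C[0][1] = 3×3 + 2×2 = 13
C[1][0] = 0×2 + -1×1 = -1
C[1][1] = 0×3 + -1×2 = -2
Result: [[8, 13], [-1, -2]]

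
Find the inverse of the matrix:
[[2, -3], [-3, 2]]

For [[a,b],[c,d]], inverse = (1/det)·[[d,-b],[-c,a]]
det = (2)(2) - (-3)(-3) = 4 - 9 = -5
Inverse = (1/-5)·[[2, 3], [3, 2]]
= [[-2/5, -3/5], [-3/5, -2/5]]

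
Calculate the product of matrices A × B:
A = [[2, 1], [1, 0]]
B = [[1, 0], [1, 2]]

Matrix multiplication:
C[0][0] = 2×1 + 1×1 = 3
C[0][1] = 2×0 + 1×2 = 2
C[1][0] = 1×1 + 0×1 = 1
C[1][1] = 1×0 + 0×2 = 0
Result: [[3, 2], [1, 0]]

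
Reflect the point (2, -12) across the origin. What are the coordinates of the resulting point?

Reflection across origin: (2, -12) → (-2, 12)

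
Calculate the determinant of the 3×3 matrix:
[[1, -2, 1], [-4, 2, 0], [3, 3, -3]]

Expansion along first row:
det = 1·det([[2,0],[3,-3]]) - -2·det([[-4,0],[3,-3]]) + 1·det([[-4,2],[3,3]])
    = 1·(2·-3 - 0·3) - -2·(-4·-3 - 0·3) + 1·(-4·3 - 2·3)
    = 1·-6 - -2·12 + 1·-18
    = -6 + 24 + -18 = 0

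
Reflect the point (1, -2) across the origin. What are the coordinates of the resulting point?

Reflection across origin: (1, -2) → (-1, 2)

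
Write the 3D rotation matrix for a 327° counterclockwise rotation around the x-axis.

Rotation matrix for counterclockwise 327° around x-axis:
cos(327°) = 0.8387, sin(327°) = -0.5446
Result: [[1, 0, 0], [0, 0.8387, 0.5446], [0, -0.5446, 0.8387]]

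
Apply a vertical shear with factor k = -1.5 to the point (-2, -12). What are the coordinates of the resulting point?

Shear matrix for vertical shear with factor k = -1.5:
[[1, 0], [-1.50, 1]]
Result: (-2, -12) → (-2, -9)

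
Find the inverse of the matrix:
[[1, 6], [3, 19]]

For [[a,b],[c,d]], inverse = (1/det)·[[d,-b],[-c,a]]
det = (1)(19) - (6)(3) = 19 - 18 = 1
Inverse = [[19, -6], [-3, 1]]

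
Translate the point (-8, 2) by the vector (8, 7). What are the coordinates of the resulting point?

Translation by (8, 7) (homogeneous matrix [[1, 0, 8], [0, 1, 7], [0, 0, 1]]):
x' = -8 + 8 = 0
y' = 2 + 7 = 9
Result: (0, 9)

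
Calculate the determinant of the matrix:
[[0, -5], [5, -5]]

For a 2×2 matrix [[a, b], [c, d]], det = ad - bc
det = (0)(-5) - (-5)(5) = 0 - -25 = 25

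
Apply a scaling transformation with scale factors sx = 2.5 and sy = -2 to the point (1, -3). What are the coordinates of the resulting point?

Scaling matrix:
[[2.50, 0], [0, -2]]
Result: (1 × 2.5, -3 × -2) = (2.5, 6)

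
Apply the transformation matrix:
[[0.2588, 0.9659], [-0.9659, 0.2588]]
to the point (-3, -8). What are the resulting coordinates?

Matrix multiplication:
[[0.2588, 0.9659], [-0.9659, 0.2588]] × [-3, -8]ᵀ
= [(0.2588)(-3) + (0.9659)(-8), (-0.9659)(-3) + (0.2588)(-8)]ᵀ
= [-8.5036, 0.8273]ᵀ
Result: (-8.5036, 0.8273)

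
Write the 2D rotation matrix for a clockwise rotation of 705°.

Rotation matrix formula: [[cos θ, -sin θ], [sin θ, cos θ]]
A clockwise rotation by 705° is equivalent to a counterclockwise rotation by -705°.
For θ = -705°:
cos(-705°) = 0.9659
sin(-705°) = 0.2588
Result: [[0.9659, -0.2588], [0.2588, 0.9659]]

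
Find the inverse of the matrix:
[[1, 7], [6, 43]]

For [[a,b],[c,d]], inverse = (1/det)·[[d,-b],[-c,a]]
det = (1)(43) - (7)(6) = 43 - 42 = 1
Inverse = [[43, -7], [-6, 1]]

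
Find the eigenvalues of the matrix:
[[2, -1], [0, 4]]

Characteristic equation: det(A - λI) = 0
λ² - (trace)λ + (det) = 0
trace = 2 + 4 = 6, det = (2)(4) - (-1)(0) = 8
λ² - (6)λ + (8) = 0
λ = (6 ± √((6)² - 4·(8))) / 2 = (6 ± √4) / 2
Solving: λ = 2, 4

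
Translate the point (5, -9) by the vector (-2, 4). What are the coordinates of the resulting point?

Translation by (-2, 4) (homogeneous matrix [[1, 0, -2], [0, 1, 4], [0, 0, 1]]):
x' = 5 + -2 = 3
y' = -9 + 4 = -5
Result: (3, -5)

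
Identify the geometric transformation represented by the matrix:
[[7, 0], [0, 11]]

This matrix represents: non-uniform scaling by sx = 7, sy = 11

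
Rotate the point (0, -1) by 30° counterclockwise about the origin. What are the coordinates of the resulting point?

Rotation matrix for 30°: [[cos 30°, -sin 30°], [sin 30°, cos 30°]] ≈ [[0.866025, -0.500000], [0.500000, 0.866025]]
[[0.866025, -0.500000], [0.500000, 0.866025]] × [0, -1]ᵀ ≈ [0.5000, -0.8660]ᵀ
Result: (0.5000, -0.8660)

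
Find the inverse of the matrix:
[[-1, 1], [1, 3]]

For [[a,b],[c,d]], inverse = (1/det)·[[d,-b],[-c,a]]
det = (-1)(3) - (1)(1) = -3 - 1 = -4
Inverse = (1/-4)·[[3, -1], [-1, -1]]
= [[-3/4, 1/4], [1/4, 1/4]]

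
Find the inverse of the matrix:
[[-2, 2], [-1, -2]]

For [[a,b],[c,d]], inverse = (1/det)·[[d,-b],[-c,a]]
det = (-2)(-2) - (2)(-1) = 4 - -2 = 6
Inverse = (1/6)·[[-2, -2], [1, -2]]
= [[-1/3, -1/3], [1/6, -1/3]]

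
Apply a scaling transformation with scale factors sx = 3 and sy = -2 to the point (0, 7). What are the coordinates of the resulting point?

Scaling matrix:
[[3, 0], [0, -2]]
Result: (0 × 3, 7 × -2) = (0, -14)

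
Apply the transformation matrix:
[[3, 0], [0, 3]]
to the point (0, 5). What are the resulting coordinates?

Matrix multiplication:
[[3, 0], [0, 3]] × [0, 5]ᵀ
= [(3)(0) + (0)(5), (0)(0) + (3)(5)]ᵀ
= [0, 15]ᵀ
Result: (0, 15)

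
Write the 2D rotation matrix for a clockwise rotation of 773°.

Rotation matrix formula: [[cos θ, -sin θ], [sin θ, cos θ]]
A clockwise rotation by 773° is equivalent to a counterclockwise rotation by -773°.
For θ = -773°:
cos(-773°) = 0.6018
sin(-773°) = -0.7986
Result: [[0.6018, 0.7986], [-0.7986, 0.6018]]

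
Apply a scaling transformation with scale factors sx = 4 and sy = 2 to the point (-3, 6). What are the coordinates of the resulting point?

Scaling matrix:
[[4, 0], [0, 2]]
Result: (-3 × 4, 6 × 2) = (-12, 12)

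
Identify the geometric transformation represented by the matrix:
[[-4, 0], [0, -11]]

This matrix represents: non-uniform scaling by sx = -4, sy = -11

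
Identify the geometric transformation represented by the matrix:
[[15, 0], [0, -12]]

This matrix represents: non-uniform scaling by sx = 15, sy = -12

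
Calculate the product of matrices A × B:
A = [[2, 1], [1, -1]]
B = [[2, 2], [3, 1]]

Matrix multiplication:
C[0][0] = 2×2 + 1×3 = 7
C[0][1] = 2×2 + 1×1 = 5
C[1][0] = 1×2 + -1×3 = -1
C[1][1] = 1×2 + -1×1 = 1
Result: [[7, 5], [-1, 1]]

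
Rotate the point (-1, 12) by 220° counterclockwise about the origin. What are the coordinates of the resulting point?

Rotation matrix for 220°: [[cos 220°, -sin 220°], [sin 220°, cos 220°]] ≈ [[-0.766044, 0.642788], [-0.642788, -0.766044]]
[[-0.766044, 0.642788], [-0.642788, -0.766044]] × [-1, 12]ᵀ ≈ [8.4795, -8.5497]ᵀ
Result: (8.4795, -8.5497)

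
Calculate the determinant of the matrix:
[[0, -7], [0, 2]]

For a 2×2 matrix [[a, b], [c, d]], det = ad - bc
det = (0)(2) - (-7)(0) = 0 - 0 = 0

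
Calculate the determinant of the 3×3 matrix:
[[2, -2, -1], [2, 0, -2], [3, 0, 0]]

Expansion along first row:
det = 2·det([[0,-2],[0,0]]) - -2·det([[2,-2],[3,0]]) + -1·det([[2,0],[3,0]])
    = 2·(0·0 - -2·0) - -2·(2·0 - -2·3) + -1·(2·0 - 0·3)
    = 2·0 - -2·6 + -1·0
    = 0 + 12 + 0 = 12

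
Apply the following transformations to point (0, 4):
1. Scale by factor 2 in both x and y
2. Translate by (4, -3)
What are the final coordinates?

Step 1: Scale (0, 4) by 2 → (0, 8)
Step 2: Translate by (4, -3) → (4, 5)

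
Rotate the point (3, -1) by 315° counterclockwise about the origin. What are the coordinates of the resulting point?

Rotation matrix for 315°: [[cos 315°, -sin 315°], [sin 315°, cos 315°]] ≈ [[0.707107, 0.707107], [-0.707107, 0.707107]]
[[0.707107, 0.707107], [-0.707107, 0.707107]] × [3, -1]ᵀ ≈ [1.4142, -2.8284]ᵀ
Result: (1.4142, -2.8284)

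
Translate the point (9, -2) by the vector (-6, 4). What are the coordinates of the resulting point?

Translation by (-6, 4) (homogeneous matrix [[1, 0, -6], [0, 1, 4], [0, 0, 1]]):
x' = 9 + -6 = 3
y' = -2 + 4 = 2
Result: (3, 2)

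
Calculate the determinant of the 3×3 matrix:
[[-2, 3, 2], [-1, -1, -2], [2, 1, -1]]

Expansion along first row:
det = -2·det([[-1,-2],[1,-1]]) - 3·det([[-1,-2],[2,-1]]) + 2·det([[-1,-1],[2,1]])
    = -2·(-1·-1 - -2·1) - 3·(-1·-1 - -2·2) + 2·(-1·1 - -1·2)
    = -2·3 - 3·5 + 2·1
    = -6 + -15 + 2 = -19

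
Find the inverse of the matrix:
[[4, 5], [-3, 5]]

For [[a,b],[c,d]], inverse = (1/det)·[[d,-b],[-c,a]]
det = (4)(5) - (5)(-3) = 20 - -15 = 35
Inverse = (1/35)·[[5, -5], [3, 4]]
= [[1/7, -1/7], [3/35, 4/35]]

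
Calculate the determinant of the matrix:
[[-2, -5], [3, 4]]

For a 2×2 matrix [[a, b], [c, d]], det = ad - bc
det = (-2)(4) - (-5)(3) = -8 - -15 = 7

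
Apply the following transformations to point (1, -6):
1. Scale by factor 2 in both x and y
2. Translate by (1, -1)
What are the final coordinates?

Step 1: Scale (1, -6) by 2 → (2, -12)
Step 2: Translate by (1, -1) → (3, -13)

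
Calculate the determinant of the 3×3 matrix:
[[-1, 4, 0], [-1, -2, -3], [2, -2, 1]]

Expansion along first row:
det = -1·det([[-2,-3],[-2,1]]) - 4·det([[-1,-3],[2,1]]) + 0·det([[-1,-2],[2,-2]])
    = -1·(-2·1 - -3·-2) - 4·(-1·1 - -3·2) + 0·(-1·-2 - -2·2)
    = -1·-8 - 4·5 + 0·6
    = 8 + -20 + 0 = -12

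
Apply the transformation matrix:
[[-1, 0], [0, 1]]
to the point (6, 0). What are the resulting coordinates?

Matrix multiplication:
[[-1, 0], [0, 1]] × [6, 0]ᵀ
= [(-1)(6) + (0)(0), (0)(6) + (1)(0)]ᵀ
= [-6, 0]ᵀ
Result: (-6, 0)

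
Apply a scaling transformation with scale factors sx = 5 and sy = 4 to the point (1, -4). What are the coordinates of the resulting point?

Scaling matrix:
[[5, 0], [0, 4]]
Result: (1 × 5, -4 × 4) = (5, -16)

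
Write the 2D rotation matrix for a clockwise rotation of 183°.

Rotation matrix formula: [[cos θ, -sin θ], [sin θ, cos θ]]
A clockwise rotation by 183° is equivalent to a counterclockwise rotation by -183°.
For θ = -183°:
cos(-183°) = -0.9986
sin(-183°) = 0.0523
Result: [[-0.9986, -0.0523], [0.0523, -0.9986]]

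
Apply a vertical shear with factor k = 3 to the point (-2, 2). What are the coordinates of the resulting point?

Shear matrix for vertical shear with factor k = 3:
[[1, 0], [3, 1]]
Result: (-2, 2) → (-2, -4)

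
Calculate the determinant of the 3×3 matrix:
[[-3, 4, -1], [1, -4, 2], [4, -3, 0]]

Expansion along first row:
det = -3·det([[-4,2],[-3,0]]) - 4·det([[1,2],[4,0]]) + -1·det([[1,-4],[4,-3]])
    = -3·(-4·0 - 2·-3) - 4·(1·0 - 2·4) + -1·(1·-3 - -4·4)
    = -3·6 - 4·-8 + -1·13
    = -18 + 32 + -13 = 1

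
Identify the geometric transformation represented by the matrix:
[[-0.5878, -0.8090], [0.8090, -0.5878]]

This matrix represents: rotation by 126° counterclockwise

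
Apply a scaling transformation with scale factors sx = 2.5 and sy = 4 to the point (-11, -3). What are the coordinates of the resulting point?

Scaling matrix:
[[2.50, 0], [0, 4]]
Result: (-11 × 2.5, -3 × 4) = (-27.5, -12)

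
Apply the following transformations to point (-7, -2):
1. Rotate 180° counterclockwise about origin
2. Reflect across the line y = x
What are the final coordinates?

Step 1: Rotate 180° → (7, 2)
Step 2: Reflect across line y = x → (2, 7)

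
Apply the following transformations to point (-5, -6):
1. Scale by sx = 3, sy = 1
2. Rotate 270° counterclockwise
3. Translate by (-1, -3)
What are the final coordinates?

Step 1: Scale → (-15, -6)
Step 2: Rotate 270° → (-6, 15)
Step 3: Translate → (-7, 12)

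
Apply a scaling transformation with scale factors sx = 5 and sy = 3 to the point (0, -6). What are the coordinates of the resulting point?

Scaling matrix:
[[5, 0], [0, 3]]
Result: (0 × 5, -6 × 3) = (0, -18)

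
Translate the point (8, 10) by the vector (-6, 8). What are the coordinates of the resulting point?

Translation by (-6, 8) (homogeneous matrix [[1, 0, -6], [0, 1, 8], [0, 0, 1]]):
x' = 8 + -6 = 2
y' = 10 + 8 = 18
Result: (2, 18)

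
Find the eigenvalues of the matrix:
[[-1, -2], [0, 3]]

Characteristic equation: det(A - λI) = 0
λ² - (trace)λ + (det) = 0
trace = -1 + 3 = 2, det = (-1)(3) - (-2)(0) = -3
λ² - (2)λ + (-3) = 0
λ = (2 ± √((2)² - 4·(-3))) / 2 = (2 ± √16) / 2
Solving: λ = -1, 3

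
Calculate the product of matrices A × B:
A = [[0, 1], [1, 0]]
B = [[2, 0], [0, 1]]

Matrix multiplication:
C[0][0] = 0×2 + 1×0 = 0
C[0][1] = 0×0 + 1×1 = 1
C[1][0] = 1×2 + 0×0 = 2
C[1][1] = 1×0 + 0×1 = 0
Result: [[0, 1], [2, 0]]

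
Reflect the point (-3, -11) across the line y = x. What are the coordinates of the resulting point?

Reflection across line y = x: (-3, -11) → (-11, -3)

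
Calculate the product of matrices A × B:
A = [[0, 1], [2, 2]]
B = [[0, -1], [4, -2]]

Matrix multiplication:
C[0][0] = 0×0 + 1×4 = 4
C[0][1] = 0×-1 + 1×-2 = -2
C[1][0] = 2×0 + 2×4 = 8
C[1][1] = 2×-1 + 2×-2 = -6
Result: [[4, -2], [8, -6]]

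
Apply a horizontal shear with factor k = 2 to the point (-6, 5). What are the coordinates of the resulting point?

Shear matrix for horizontal shear with factor k = 2:
[[1, 2], [0, 1]]
Result: (-6, 5) → (4, 5)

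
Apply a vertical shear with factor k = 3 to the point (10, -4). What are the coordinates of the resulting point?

Shear matrix for vertical shear with factor k = 3:
[[1, 0], [3, 1]]
Result: (10, -4) → (10, 26)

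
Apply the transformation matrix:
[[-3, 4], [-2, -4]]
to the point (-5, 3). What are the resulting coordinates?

Matrix multiplication:
[[-3, 4], [-2, -4]] × [-5, 3]ᵀ
= [(-3)(-5) + (4)(3), (-2)(-5) + (-4)(3)]ᵀ
= [27, -2]ᵀ
Result: (27, -2)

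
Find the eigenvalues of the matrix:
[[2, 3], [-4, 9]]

Characteristic equation: det(A - λI) = 0
λ² - (trace)λ + (det) = 0
trace = 2 + 9 = 11, det = (2)(9) - (3)(-4) = 30
λ² - (11)λ + (30) = 0
λ = (11 ± √((11)² - 4·(30))) / 2 = (11 ± √1) / 2
Solving: λ = 5, 6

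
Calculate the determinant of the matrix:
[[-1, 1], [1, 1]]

For a 2×2 matrix [[a, b], [c, d]], det = ad - bc
det = (-1)(1) - (1)(1) = -1 - 1 = -2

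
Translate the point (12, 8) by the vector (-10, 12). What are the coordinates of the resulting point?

Translation by (-10, 12) (homogeneous matrix [[1, 0, -10], [0, 1, 12], [0, 0, 1]]):
x' = 12 + -10 = 2
y' = 8 + 12 = 20
Result: (2, 20)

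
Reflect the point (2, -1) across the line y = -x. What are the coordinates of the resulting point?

Reflection across line y = -x: (2, -1) → (1, -2)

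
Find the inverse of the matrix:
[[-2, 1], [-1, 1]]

For [[a,b],[c,d]], inverse = (1/det)·[[d,-b],[-c,a]]
det = (-2)(1) - (1)(-1) = -2 - -1 = -1
Inverse = (1/-1)·[[1, -1], [1, -2]]
= [[-1, 1], [-1, 2]]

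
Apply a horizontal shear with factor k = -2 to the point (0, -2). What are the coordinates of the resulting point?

Shear matrix for horizontal shear with factor k = -2:
[[1, -2], [0, 1]]
Result: (0, -2) → (4, -2)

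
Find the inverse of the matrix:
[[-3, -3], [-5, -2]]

For [[a,b],[c,d]], inverse = (1/det)·[[d,-b],[-c,a]]
det = (-3)(-2) - (-3)(-5) = 6 - 15 = -9
Inverse = (1/-9)·[[-2, 3], [5, -3]]
= [[2/9, -1/3], [-5/9, 1/3]]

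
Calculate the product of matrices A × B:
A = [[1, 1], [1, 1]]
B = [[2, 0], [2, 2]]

Matrix multiplication:
C[0][0] = 1×2 + 1×2 = 4
C[0][1] = 1×0 + 1×2 = 2
C[1][0] = 1×2 + 1×2 = 4
C[1][1] = 1×0 + 1×2 = 2
Result: [[4, 2], [4, 2]]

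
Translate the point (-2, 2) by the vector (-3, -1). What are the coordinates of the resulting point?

Translation by (-3, -1) (homogeneous matrix [[1, 0, -3], [0, 1, -1], [0, 0, 1]]):
x' = -2 + -3 = -5
y' = 2 + -1 = 1
Result: (-5, 1)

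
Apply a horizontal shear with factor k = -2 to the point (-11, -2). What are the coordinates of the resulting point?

Shear matrix for horizontal shear with factor k = -2:
[[1, -2], [0, 1]]
Result: (-11, -2) → (-7, -2)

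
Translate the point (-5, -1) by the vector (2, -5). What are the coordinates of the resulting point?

Translation by (2, -5) (homogeneous matrix [[1, 0, 2], [0, 1, -5], [0, 0, 1]]):
x' = -5 + 2 = -3
y' = -1 + -5 = -6
Result: (-3, -6)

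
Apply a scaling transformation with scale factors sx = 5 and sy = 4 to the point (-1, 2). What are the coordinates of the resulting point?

Scaling matrix:
[[5, 0], [0, 4]]
Result: (-1 × 5, 2 × 4) = (-5, 8)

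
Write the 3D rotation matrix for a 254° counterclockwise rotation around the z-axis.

Rotation matrix for counterclockwise 254° around z-axis:
cos(254°) = -0.2756, sin(254°) = -0.9613
Result: [[-0.2756, 0.9613, 0], [-0.9613, -0.2756, 0], [0, 0, 1]]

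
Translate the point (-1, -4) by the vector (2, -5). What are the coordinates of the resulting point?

Translation by (2, -5) (homogeneous matrix [[1, 0, 2], [0, 1, -5], [0, 0, 1]]):
x' = -1 + 2 = 1
y' = -4 + -5 = -9
Result: (1, -9)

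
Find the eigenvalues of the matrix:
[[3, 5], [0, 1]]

Characteristic equation: det(A - λI) = 0
λ² - (trace)λ + (det) = 0
trace = 3 + 1 = 4, det = (3)(1) - (5)(0) = 3
λ² - (4)λ + (3) = 0
λ = (4 ± √((4)² - 4·(3))) / 2 = (4 ± √4) / 2
Solving: λ = 1, 3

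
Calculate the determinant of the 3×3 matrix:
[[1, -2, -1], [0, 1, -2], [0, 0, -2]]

Expansion along first row:
det = 1·det([[1,-2],[0,-2]]) - -2·det([[0,-2],[0,-2]]) + -1·det([[0,1],[0,0]])
    = 1·(1·-2 - -2·0) - -2·(0·-2 - -2·0) + -1·(0·0 - 1·0)
    = 1·-2 - -2·0 + -1·0
    = -2 + 0 + 0 = -2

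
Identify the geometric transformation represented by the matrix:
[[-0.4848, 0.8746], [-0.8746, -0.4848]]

This matrix represents: rotation by 241° counterclockwise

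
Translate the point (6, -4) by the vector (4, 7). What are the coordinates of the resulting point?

Translation by (4, 7) (homogeneous matrix [[1, 0, 4], [0, 1, 7], [0, 0, 1]]):
x' = 6 + 4 = 10
y' = -4 + 7 = 3
Result: (10, 3)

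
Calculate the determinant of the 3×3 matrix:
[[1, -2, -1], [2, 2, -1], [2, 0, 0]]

Expansion along first row:
det = 1·det([[2,-1],[0,0]]) - -2·det([[2,-1],[2,0]]) + -1·det([[2,2],[2,0]])
    = 1·(2·0 - -1·0) - -2·(2·0 - -1·2) + -1·(2·0 - 2·2)
    = 1·0 - -2·2 + -1·-4
    = 0 + 4 + 4 = 8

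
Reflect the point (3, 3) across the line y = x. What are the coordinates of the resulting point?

Reflection across line y = x: (3, 3) → (3, 3)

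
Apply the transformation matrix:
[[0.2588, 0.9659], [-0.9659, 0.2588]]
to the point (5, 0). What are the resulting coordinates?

Matrix multiplication:
[[0.2588, 0.9659], [-0.9659, 0.2588]] × [5, 0]ᵀ
= [(0.2588)(5) + (0.9659)(0), (-0.9659)(5) + (0.2588)(0)]ᵀ
= [1.2940, -4.8295]ᵀ
Result: (1.2940, -4.8295)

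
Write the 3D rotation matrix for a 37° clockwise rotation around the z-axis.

Rotation matrix for clockwise 37° around z-axis:
A clockwise rotation by 37° is a counterclockwise rotation by -37°.
cos(-37°) = 0.7986, sin(-37°) = -0.6018
Result: [[0.7986, 0.6018, 0], [-0.6018, 0.7986, 0], [0, 0, 1]]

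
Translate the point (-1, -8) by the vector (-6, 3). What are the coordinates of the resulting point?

Translation by (-6, 3) (homogeneous matrix [[1, 0, -6], [0, 1, 3], [0, 0, 1]]):
x' = -1 + -6 = -7
y' = -8 + 3 = -5
Result: (-7, -5)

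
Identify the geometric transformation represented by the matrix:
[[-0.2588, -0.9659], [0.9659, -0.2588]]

This matrix represents: rotation by 105° counterclockwise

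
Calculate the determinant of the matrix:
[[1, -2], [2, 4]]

For a 2×2 matrix [[a, b], [c, d]], det = ad - bc
det = (1)(4) - (-2)(2) = 4 - -4 = 8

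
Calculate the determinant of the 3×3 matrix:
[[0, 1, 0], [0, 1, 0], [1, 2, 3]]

Expansion along first row:
det = 0·det([[1,0],[2,3]]) - 1·det([[0,0],[1,3]]) + 0·det([[0,1],[1,2]])
    = 0·(1·3 - 0·2) - 1·(0·3 - 0·1) + 0·(0·2 - 1·1)
    = 0·3 - 1·0 + 0·-1
    = 0 + 0 + 0 = 0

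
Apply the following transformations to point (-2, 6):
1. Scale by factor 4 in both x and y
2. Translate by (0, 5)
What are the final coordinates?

Step 1: Scale (-2, 6) by 4 → (-8, 24)
Step 2: Translate by (0, 5) → (-8, 29)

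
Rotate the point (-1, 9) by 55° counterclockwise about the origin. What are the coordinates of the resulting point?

Rotation matrix for 55°: [[cos 55°, -sin 55°], [sin 55°, cos 55°]] ≈ [[0.573576, -0.819152], [0.819152, 0.573576]]
[[0.573576, -0.819152], [0.819152, 0.573576]] × [-1, 9]ᵀ ≈ [-7.9459, 4.3430]ᵀ
Result: (-7.9459, 4.3430)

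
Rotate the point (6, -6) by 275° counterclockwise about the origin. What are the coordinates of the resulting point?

Rotation matrix for 275°: [[cos 275°, -sin 275°], [sin 275°, cos 275°]] ≈ [[0.087156, 0.996195], [-0.996195, 0.087156]]
[[0.087156, 0.996195], [-0.996195, 0.087156]] × [6, -6]ᵀ ≈ [-5.4542, -6.5001]ᵀ
Result: (-5.4542, -6.5001)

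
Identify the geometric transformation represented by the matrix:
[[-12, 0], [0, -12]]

This matrix represents: uniform scaling by factor -12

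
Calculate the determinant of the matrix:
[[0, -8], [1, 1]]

For a 2×2 matrix [[a, b], [c, d]], det = ad - bc
det = (0)(1) - (-8)(1) = 0 - -8 = 8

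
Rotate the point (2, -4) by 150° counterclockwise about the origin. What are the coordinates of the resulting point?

Rotation matrix for 150°: [[cos 150°, -sin 150°], [sin 150°, cos 150°]] ≈ [[-0.866025, -0.500000], [0.500000, -0.866025]]
[[-0.866025, -0.500000], [0.500000, -0.866025]] × [2, -4]ᵀ ≈ [0.2679, 4.4641]ᵀ
Result: (0.2679, 4.4641)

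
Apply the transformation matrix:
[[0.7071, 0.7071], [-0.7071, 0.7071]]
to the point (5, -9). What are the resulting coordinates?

Matrix multiplication:
[[0.7071, 0.7071], [-0.7071, 0.7071]] × [5, -9]ᵀ
= [(0.7071)(5) + (0.7071)(-9), (-0.7071)(5) + (0.7071)(-9)]ᵀ
= [-2.8284, -9.8994]ᵀ
Result: (-2.8284, -9.8994)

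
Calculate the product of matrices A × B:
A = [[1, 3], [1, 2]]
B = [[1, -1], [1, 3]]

Matrix multiplication:
C[0][0] = 1×1 + 3×1 = 4
C[0][1] = 1×-1 + 3×3 = 8
C[1][0] = 1×1 + 2×1 = 3
C[1][1] = 1×-1 + 2×3 = 5
Result: [[4, 8], [3, 5]]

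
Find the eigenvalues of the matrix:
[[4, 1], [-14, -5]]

Characteristic equation: det(A - λI) = 0
λ² - (trace)λ + (det) = 0
trace = 4 + -5 = -1, det = (4)(-5) - (1)(-14) = -6
λ² - (-1)λ + (-6) = 0
λ = (-1 ± √((-1)² - 4·(-6))) / 2 = (-1 ± √25) / 2
Solving: λ = -3, 2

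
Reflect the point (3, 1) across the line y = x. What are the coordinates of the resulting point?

Reflection across line y = x: (3, 1) → (1, 3)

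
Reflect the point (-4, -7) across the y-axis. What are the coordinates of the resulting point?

Reflection across y-axis: (-4, -7) → (4, -7)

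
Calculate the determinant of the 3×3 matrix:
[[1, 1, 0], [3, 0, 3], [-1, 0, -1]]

Expansion along first row:
det = 1·det([[0,3],[0,-1]]) - 1·det([[3,3],[-1,-1]]) + 0·det([[3,0],[-1,0]])
    = 1·(0·-1 - 3·0) - 1·(3·-1 - 3·-1) + 0·(3·0 - 0·-1)
    = 1·0 - 1·0 + 0·0
    = 0 + 0 + 0 = 0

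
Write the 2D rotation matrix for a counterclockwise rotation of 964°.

Rotation matrix formula: [[cos θ, -sin θ], [sin θ, cos θ]]
For θ = 964°:
cos(964°) = -0.4384
sin(964°) = -0.8988
Result: [[-0.4384, 0.8988], [-0.8988, -0.4384]]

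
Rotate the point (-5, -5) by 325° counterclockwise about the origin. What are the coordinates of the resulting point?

Rotation matrix for 325°: [[cos 325°, -sin 325°], [sin 325°, cos 325°]] ≈ [[0.819152, 0.573576], [-0.573576, 0.819152]]
[[0.819152, 0.573576], [-0.573576, 0.819152]] × [-5, -5]ᵀ ≈ [-6.9636, -1.2279]ᵀ
Result: (-6.9636, -1.2279)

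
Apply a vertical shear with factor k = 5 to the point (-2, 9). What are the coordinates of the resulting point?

Shear matrix for vertical shear with factor k = 5:
[[1, 0], [5, 1]]
Result: (-2, 9) → (-2, -1)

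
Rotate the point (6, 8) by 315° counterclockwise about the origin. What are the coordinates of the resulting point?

Rotation matrix for 315°: [[cos 315°, -sin 315°], [sin 315°, cos 315°]] ≈ [[0.707107, 0.707107], [-0.707107, 0.707107]]
[[0.707107, 0.707107], [-0.707107, 0.707107]] × [6, 8]ᵀ ≈ [9.8995, 1.4142]ᵀ
Result: (9.8995, 1.4142)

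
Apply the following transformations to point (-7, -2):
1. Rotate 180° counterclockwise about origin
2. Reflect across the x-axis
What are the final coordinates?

Step 1: Rotate 180° → (7, 2)
Step 2: Reflect across x-axis → (7, -2)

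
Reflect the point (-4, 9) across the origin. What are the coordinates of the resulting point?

Reflection across origin: (-4, 9) → (4, -9)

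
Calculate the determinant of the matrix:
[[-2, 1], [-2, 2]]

For a 2×2 matrix [[a, b], [c, d]], det = ad - bc
det = (-2)(2) - (1)(-2) = -4 - -2 = -2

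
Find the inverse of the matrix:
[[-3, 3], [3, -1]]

For [[a,b],[c,d]], inverse = (1/det)·[[d,-b],[-c,a]]
det = (-3)(-1) - (3)(3) = 3 - 9 = -6
Inverse = (1/-6)·[[-1, -3], [-3, -3]]
= [[1/6, 1/2], [1/2, 1/2]]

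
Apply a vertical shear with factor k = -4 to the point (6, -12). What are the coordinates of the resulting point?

Shear matrix for vertical shear with factor k = -4:
[[1, 0], [-4, 1]]
Result: (6, -12) → (6, -36)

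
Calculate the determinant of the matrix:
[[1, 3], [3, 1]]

For a 2×2 matrix [[a, b], [c, d]], det = ad - bc
det = (1)(1) - (3)(3) = 1 - 9 = -8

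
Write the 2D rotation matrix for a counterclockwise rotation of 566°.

Rotation matrix formula: [[cos θ, -sin θ], [sin θ, cos θ]]
For θ = 566°:
cos(566°) = -0.8988
sin(566°) = -0.4384
Result: [[-0.8988, 0.4384], [-0.4384, -0.8988]]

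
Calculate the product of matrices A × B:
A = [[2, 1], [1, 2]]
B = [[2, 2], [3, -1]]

Matrix multiplication:
C[0][0] = 2×2 + 1×3 = 7
C[0][1] = 2×2 + 1×-1 = 3
C[1][0] = 1×2 + 2×3 = 8
C[1][1] = 1×2 + 2×-1 = 0
Result: [[7, 3], [8, 0]]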